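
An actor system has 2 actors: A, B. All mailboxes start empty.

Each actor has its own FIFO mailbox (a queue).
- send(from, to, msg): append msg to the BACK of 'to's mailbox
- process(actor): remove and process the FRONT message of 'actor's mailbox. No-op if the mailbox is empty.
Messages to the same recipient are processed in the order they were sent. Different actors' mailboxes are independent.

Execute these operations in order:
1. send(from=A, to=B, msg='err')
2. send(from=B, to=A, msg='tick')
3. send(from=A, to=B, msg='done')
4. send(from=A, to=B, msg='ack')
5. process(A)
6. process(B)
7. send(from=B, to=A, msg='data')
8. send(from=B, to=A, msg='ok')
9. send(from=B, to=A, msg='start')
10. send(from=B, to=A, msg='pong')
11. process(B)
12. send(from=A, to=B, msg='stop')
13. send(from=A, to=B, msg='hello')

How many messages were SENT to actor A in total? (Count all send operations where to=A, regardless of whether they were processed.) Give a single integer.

Answer: 5

Derivation:
After 1 (send(from=A, to=B, msg='err')): A:[] B:[err]
After 2 (send(from=B, to=A, msg='tick')): A:[tick] B:[err]
After 3 (send(from=A, to=B, msg='done')): A:[tick] B:[err,done]
After 4 (send(from=A, to=B, msg='ack')): A:[tick] B:[err,done,ack]
After 5 (process(A)): A:[] B:[err,done,ack]
After 6 (process(B)): A:[] B:[done,ack]
After 7 (send(from=B, to=A, msg='data')): A:[data] B:[done,ack]
After 8 (send(from=B, to=A, msg='ok')): A:[data,ok] B:[done,ack]
After 9 (send(from=B, to=A, msg='start')): A:[data,ok,start] B:[done,ack]
After 10 (send(from=B, to=A, msg='pong')): A:[data,ok,start,pong] B:[done,ack]
After 11 (process(B)): A:[data,ok,start,pong] B:[ack]
After 12 (send(from=A, to=B, msg='stop')): A:[data,ok,start,pong] B:[ack,stop]
After 13 (send(from=A, to=B, msg='hello')): A:[data,ok,start,pong] B:[ack,stop,hello]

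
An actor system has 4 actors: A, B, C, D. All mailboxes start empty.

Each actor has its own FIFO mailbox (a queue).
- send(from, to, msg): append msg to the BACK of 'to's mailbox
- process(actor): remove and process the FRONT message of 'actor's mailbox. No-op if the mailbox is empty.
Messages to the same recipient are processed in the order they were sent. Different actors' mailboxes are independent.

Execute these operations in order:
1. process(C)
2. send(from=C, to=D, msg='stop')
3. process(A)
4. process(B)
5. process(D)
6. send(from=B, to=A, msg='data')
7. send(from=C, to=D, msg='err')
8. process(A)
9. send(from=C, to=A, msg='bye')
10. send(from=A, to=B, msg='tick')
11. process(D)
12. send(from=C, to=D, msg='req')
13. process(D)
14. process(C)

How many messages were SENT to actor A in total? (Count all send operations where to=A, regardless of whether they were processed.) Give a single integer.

Answer: 2

Derivation:
After 1 (process(C)): A:[] B:[] C:[] D:[]
After 2 (send(from=C, to=D, msg='stop')): A:[] B:[] C:[] D:[stop]
After 3 (process(A)): A:[] B:[] C:[] D:[stop]
After 4 (process(B)): A:[] B:[] C:[] D:[stop]
After 5 (process(D)): A:[] B:[] C:[] D:[]
After 6 (send(from=B, to=A, msg='data')): A:[data] B:[] C:[] D:[]
After 7 (send(from=C, to=D, msg='err')): A:[data] B:[] C:[] D:[err]
After 8 (process(A)): A:[] B:[] C:[] D:[err]
After 9 (send(from=C, to=A, msg='bye')): A:[bye] B:[] C:[] D:[err]
After 10 (send(from=A, to=B, msg='tick')): A:[bye] B:[tick] C:[] D:[err]
After 11 (process(D)): A:[bye] B:[tick] C:[] D:[]
After 12 (send(from=C, to=D, msg='req')): A:[bye] B:[tick] C:[] D:[req]
After 13 (process(D)): A:[bye] B:[tick] C:[] D:[]
After 14 (process(C)): A:[bye] B:[tick] C:[] D:[]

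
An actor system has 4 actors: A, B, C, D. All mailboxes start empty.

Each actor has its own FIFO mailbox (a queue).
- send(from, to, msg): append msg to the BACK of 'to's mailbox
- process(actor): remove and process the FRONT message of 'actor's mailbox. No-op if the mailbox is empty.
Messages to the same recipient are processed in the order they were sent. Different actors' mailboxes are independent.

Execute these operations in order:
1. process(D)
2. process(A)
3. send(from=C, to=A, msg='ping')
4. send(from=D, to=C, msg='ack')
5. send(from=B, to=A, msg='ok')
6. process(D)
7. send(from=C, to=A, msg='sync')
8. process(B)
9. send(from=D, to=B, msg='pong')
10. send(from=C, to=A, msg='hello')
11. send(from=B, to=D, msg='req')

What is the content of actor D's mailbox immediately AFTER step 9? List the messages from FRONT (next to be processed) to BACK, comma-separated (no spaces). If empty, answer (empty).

After 1 (process(D)): A:[] B:[] C:[] D:[]
After 2 (process(A)): A:[] B:[] C:[] D:[]
After 3 (send(from=C, to=A, msg='ping')): A:[ping] B:[] C:[] D:[]
After 4 (send(from=D, to=C, msg='ack')): A:[ping] B:[] C:[ack] D:[]
After 5 (send(from=B, to=A, msg='ok')): A:[ping,ok] B:[] C:[ack] D:[]
After 6 (process(D)): A:[ping,ok] B:[] C:[ack] D:[]
After 7 (send(from=C, to=A, msg='sync')): A:[ping,ok,sync] B:[] C:[ack] D:[]
After 8 (process(B)): A:[ping,ok,sync] B:[] C:[ack] D:[]
After 9 (send(from=D, to=B, msg='pong')): A:[ping,ok,sync] B:[pong] C:[ack] D:[]

(empty)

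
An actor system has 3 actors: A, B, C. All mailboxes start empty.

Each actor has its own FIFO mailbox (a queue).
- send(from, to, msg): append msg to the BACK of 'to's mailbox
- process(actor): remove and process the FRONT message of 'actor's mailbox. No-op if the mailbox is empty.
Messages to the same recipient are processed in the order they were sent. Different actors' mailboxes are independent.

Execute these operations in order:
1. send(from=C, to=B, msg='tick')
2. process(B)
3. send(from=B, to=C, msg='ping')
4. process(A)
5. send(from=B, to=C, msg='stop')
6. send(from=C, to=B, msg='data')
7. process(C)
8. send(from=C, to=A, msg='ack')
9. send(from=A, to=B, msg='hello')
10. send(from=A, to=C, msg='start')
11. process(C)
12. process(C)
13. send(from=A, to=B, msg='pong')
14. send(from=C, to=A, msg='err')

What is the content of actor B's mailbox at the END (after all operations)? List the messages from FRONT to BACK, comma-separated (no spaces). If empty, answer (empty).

After 1 (send(from=C, to=B, msg='tick')): A:[] B:[tick] C:[]
After 2 (process(B)): A:[] B:[] C:[]
After 3 (send(from=B, to=C, msg='ping')): A:[] B:[] C:[ping]
After 4 (process(A)): A:[] B:[] C:[ping]
After 5 (send(from=B, to=C, msg='stop')): A:[] B:[] C:[ping,stop]
After 6 (send(from=C, to=B, msg='data')): A:[] B:[data] C:[ping,stop]
After 7 (process(C)): A:[] B:[data] C:[stop]
After 8 (send(from=C, to=A, msg='ack')): A:[ack] B:[data] C:[stop]
After 9 (send(from=A, to=B, msg='hello')): A:[ack] B:[data,hello] C:[stop]
After 10 (send(from=A, to=C, msg='start')): A:[ack] B:[data,hello] C:[stop,start]
After 11 (process(C)): A:[ack] B:[data,hello] C:[start]
After 12 (process(C)): A:[ack] B:[data,hello] C:[]
After 13 (send(from=A, to=B, msg='pong')): A:[ack] B:[data,hello,pong] C:[]
After 14 (send(from=C, to=A, msg='err')): A:[ack,err] B:[data,hello,pong] C:[]

Answer: data,hello,pong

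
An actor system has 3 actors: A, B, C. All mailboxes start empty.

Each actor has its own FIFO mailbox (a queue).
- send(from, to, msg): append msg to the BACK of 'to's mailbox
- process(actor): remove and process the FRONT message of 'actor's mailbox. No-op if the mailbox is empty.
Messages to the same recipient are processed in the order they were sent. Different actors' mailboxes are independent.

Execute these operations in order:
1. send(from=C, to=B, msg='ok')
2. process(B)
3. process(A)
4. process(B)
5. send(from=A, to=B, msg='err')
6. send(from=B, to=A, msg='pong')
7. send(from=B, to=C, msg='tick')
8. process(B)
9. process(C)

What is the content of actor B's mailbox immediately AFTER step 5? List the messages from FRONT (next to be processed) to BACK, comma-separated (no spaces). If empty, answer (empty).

After 1 (send(from=C, to=B, msg='ok')): A:[] B:[ok] C:[]
After 2 (process(B)): A:[] B:[] C:[]
After 3 (process(A)): A:[] B:[] C:[]
After 4 (process(B)): A:[] B:[] C:[]
After 5 (send(from=A, to=B, msg='err')): A:[] B:[err] C:[]

err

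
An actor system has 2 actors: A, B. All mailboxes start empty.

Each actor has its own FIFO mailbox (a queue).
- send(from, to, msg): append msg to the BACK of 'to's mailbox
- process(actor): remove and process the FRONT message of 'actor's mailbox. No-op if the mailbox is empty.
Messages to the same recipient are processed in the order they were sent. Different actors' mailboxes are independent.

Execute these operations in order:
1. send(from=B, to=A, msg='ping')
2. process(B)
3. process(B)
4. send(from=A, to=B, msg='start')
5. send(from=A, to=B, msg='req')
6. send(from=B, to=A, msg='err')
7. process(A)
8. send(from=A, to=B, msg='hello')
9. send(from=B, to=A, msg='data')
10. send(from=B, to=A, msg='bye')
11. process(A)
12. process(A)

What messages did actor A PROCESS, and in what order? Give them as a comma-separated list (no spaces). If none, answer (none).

Answer: ping,err,data

Derivation:
After 1 (send(from=B, to=A, msg='ping')): A:[ping] B:[]
After 2 (process(B)): A:[ping] B:[]
After 3 (process(B)): A:[ping] B:[]
After 4 (send(from=A, to=B, msg='start')): A:[ping] B:[start]
After 5 (send(from=A, to=B, msg='req')): A:[ping] B:[start,req]
After 6 (send(from=B, to=A, msg='err')): A:[ping,err] B:[start,req]
After 7 (process(A)): A:[err] B:[start,req]
After 8 (send(from=A, to=B, msg='hello')): A:[err] B:[start,req,hello]
After 9 (send(from=B, to=A, msg='data')): A:[err,data] B:[start,req,hello]
After 10 (send(from=B, to=A, msg='bye')): A:[err,data,bye] B:[start,req,hello]
After 11 (process(A)): A:[data,bye] B:[start,req,hello]
After 12 (process(A)): A:[bye] B:[start,req,hello]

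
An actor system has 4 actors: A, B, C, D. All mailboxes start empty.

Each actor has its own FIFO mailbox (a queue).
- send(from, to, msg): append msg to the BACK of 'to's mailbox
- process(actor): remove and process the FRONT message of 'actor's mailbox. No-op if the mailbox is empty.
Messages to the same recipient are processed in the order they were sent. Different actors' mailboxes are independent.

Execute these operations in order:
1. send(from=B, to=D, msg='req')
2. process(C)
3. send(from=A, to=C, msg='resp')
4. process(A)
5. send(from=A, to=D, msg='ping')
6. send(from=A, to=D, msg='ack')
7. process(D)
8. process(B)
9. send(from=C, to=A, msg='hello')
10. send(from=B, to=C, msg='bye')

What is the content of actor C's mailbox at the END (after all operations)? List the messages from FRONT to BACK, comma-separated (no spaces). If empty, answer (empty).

Answer: resp,bye

Derivation:
After 1 (send(from=B, to=D, msg='req')): A:[] B:[] C:[] D:[req]
After 2 (process(C)): A:[] B:[] C:[] D:[req]
After 3 (send(from=A, to=C, msg='resp')): A:[] B:[] C:[resp] D:[req]
After 4 (process(A)): A:[] B:[] C:[resp] D:[req]
After 5 (send(from=A, to=D, msg='ping')): A:[] B:[] C:[resp] D:[req,ping]
After 6 (send(from=A, to=D, msg='ack')): A:[] B:[] C:[resp] D:[req,ping,ack]
After 7 (process(D)): A:[] B:[] C:[resp] D:[ping,ack]
After 8 (process(B)): A:[] B:[] C:[resp] D:[ping,ack]
After 9 (send(from=C, to=A, msg='hello')): A:[hello] B:[] C:[resp] D:[ping,ack]
After 10 (send(from=B, to=C, msg='bye')): A:[hello] B:[] C:[resp,bye] D:[ping,ack]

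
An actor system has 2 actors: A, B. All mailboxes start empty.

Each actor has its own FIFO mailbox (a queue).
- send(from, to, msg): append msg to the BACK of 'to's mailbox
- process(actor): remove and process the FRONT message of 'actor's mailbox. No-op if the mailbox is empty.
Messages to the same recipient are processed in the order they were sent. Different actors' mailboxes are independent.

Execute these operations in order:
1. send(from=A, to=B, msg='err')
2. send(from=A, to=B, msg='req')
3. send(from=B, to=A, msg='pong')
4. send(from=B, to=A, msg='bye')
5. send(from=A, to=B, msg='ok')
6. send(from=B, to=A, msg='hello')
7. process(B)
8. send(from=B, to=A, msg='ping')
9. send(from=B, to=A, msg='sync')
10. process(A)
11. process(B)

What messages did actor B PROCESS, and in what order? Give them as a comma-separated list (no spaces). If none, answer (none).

Answer: err,req

Derivation:
After 1 (send(from=A, to=B, msg='err')): A:[] B:[err]
After 2 (send(from=A, to=B, msg='req')): A:[] B:[err,req]
After 3 (send(from=B, to=A, msg='pong')): A:[pong] B:[err,req]
After 4 (send(from=B, to=A, msg='bye')): A:[pong,bye] B:[err,req]
After 5 (send(from=A, to=B, msg='ok')): A:[pong,bye] B:[err,req,ok]
After 6 (send(from=B, to=A, msg='hello')): A:[pong,bye,hello] B:[err,req,ok]
After 7 (process(B)): A:[pong,bye,hello] B:[req,ok]
After 8 (send(from=B, to=A, msg='ping')): A:[pong,bye,hello,ping] B:[req,ok]
After 9 (send(from=B, to=A, msg='sync')): A:[pong,bye,hello,ping,sync] B:[req,ok]
After 10 (process(A)): A:[bye,hello,ping,sync] B:[req,ok]
After 11 (process(B)): A:[bye,hello,ping,sync] B:[ok]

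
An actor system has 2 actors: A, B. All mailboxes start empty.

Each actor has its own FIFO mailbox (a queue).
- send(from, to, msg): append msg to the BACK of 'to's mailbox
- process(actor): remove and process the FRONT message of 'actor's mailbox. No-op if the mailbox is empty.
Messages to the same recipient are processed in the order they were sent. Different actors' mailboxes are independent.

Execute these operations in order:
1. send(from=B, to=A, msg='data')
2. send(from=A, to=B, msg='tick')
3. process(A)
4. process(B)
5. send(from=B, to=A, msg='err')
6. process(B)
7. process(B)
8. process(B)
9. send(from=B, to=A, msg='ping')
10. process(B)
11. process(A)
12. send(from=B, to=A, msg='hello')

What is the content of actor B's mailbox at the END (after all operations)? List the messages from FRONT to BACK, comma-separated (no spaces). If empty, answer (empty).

After 1 (send(from=B, to=A, msg='data')): A:[data] B:[]
After 2 (send(from=A, to=B, msg='tick')): A:[data] B:[tick]
After 3 (process(A)): A:[] B:[tick]
After 4 (process(B)): A:[] B:[]
After 5 (send(from=B, to=A, msg='err')): A:[err] B:[]
After 6 (process(B)): A:[err] B:[]
After 7 (process(B)): A:[err] B:[]
After 8 (process(B)): A:[err] B:[]
After 9 (send(from=B, to=A, msg='ping')): A:[err,ping] B:[]
After 10 (process(B)): A:[err,ping] B:[]
After 11 (process(A)): A:[ping] B:[]
After 12 (send(from=B, to=A, msg='hello')): A:[ping,hello] B:[]

Answer: (empty)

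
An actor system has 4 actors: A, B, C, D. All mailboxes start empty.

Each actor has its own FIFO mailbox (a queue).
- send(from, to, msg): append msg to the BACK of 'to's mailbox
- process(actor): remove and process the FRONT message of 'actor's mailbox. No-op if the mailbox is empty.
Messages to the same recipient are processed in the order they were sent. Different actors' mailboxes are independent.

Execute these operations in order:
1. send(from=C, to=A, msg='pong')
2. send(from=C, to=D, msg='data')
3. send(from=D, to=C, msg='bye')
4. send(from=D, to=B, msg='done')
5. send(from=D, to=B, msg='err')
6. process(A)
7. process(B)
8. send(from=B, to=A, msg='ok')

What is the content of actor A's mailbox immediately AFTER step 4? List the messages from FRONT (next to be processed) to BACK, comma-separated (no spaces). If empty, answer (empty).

After 1 (send(from=C, to=A, msg='pong')): A:[pong] B:[] C:[] D:[]
After 2 (send(from=C, to=D, msg='data')): A:[pong] B:[] C:[] D:[data]
After 3 (send(from=D, to=C, msg='bye')): A:[pong] B:[] C:[bye] D:[data]
After 4 (send(from=D, to=B, msg='done')): A:[pong] B:[done] C:[bye] D:[data]

pong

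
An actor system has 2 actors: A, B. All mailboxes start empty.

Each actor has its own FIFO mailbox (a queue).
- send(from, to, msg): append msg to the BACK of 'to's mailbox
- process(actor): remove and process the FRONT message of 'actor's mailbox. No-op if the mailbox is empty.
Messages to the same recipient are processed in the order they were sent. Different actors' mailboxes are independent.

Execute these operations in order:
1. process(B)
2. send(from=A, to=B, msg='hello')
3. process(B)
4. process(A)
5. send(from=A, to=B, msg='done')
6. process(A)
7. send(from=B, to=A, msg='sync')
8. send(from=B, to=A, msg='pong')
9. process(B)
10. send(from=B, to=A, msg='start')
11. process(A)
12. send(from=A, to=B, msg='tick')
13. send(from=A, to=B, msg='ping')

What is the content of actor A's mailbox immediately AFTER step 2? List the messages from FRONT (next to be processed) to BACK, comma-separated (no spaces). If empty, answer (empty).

After 1 (process(B)): A:[] B:[]
After 2 (send(from=A, to=B, msg='hello')): A:[] B:[hello]

(empty)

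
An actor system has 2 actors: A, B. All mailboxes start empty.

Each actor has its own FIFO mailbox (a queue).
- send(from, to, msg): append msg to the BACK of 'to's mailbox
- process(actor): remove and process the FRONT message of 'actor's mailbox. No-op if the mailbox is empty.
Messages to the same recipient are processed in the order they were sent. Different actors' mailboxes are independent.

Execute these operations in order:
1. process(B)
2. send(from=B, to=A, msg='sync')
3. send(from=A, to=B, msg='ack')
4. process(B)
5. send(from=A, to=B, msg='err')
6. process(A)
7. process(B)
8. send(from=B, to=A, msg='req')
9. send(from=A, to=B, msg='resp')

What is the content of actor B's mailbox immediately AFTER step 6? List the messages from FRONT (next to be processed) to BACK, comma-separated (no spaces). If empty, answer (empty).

After 1 (process(B)): A:[] B:[]
After 2 (send(from=B, to=A, msg='sync')): A:[sync] B:[]
After 3 (send(from=A, to=B, msg='ack')): A:[sync] B:[ack]
After 4 (process(B)): A:[sync] B:[]
After 5 (send(from=A, to=B, msg='err')): A:[sync] B:[err]
After 6 (process(A)): A:[] B:[err]

err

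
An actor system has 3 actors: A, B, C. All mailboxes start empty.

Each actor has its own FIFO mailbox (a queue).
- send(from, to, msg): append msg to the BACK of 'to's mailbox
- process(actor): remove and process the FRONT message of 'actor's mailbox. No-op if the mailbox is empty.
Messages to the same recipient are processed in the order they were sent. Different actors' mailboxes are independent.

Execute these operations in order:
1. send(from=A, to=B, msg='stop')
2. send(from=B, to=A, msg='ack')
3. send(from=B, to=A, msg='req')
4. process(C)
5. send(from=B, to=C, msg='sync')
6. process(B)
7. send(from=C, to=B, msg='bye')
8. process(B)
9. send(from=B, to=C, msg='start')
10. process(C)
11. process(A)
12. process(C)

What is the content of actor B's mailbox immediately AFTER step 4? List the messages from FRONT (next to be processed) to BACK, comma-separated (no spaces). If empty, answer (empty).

After 1 (send(from=A, to=B, msg='stop')): A:[] B:[stop] C:[]
After 2 (send(from=B, to=A, msg='ack')): A:[ack] B:[stop] C:[]
After 3 (send(from=B, to=A, msg='req')): A:[ack,req] B:[stop] C:[]
After 4 (process(C)): A:[ack,req] B:[stop] C:[]

stop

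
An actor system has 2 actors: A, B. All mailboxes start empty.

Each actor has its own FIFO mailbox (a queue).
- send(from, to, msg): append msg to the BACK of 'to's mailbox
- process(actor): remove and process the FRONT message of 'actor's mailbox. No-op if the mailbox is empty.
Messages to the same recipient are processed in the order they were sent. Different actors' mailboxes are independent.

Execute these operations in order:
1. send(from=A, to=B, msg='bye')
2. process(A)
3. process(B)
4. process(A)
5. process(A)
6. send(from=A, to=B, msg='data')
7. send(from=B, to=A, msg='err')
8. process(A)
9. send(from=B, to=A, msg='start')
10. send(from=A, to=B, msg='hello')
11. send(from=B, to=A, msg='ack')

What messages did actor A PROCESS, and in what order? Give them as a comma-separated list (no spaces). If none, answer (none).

After 1 (send(from=A, to=B, msg='bye')): A:[] B:[bye]
After 2 (process(A)): A:[] B:[bye]
After 3 (process(B)): A:[] B:[]
After 4 (process(A)): A:[] B:[]
After 5 (process(A)): A:[] B:[]
After 6 (send(from=A, to=B, msg='data')): A:[] B:[data]
After 7 (send(from=B, to=A, msg='err')): A:[err] B:[data]
After 8 (process(A)): A:[] B:[data]
After 9 (send(from=B, to=A, msg='start')): A:[start] B:[data]
After 10 (send(from=A, to=B, msg='hello')): A:[start] B:[data,hello]
After 11 (send(from=B, to=A, msg='ack')): A:[start,ack] B:[data,hello]

Answer: err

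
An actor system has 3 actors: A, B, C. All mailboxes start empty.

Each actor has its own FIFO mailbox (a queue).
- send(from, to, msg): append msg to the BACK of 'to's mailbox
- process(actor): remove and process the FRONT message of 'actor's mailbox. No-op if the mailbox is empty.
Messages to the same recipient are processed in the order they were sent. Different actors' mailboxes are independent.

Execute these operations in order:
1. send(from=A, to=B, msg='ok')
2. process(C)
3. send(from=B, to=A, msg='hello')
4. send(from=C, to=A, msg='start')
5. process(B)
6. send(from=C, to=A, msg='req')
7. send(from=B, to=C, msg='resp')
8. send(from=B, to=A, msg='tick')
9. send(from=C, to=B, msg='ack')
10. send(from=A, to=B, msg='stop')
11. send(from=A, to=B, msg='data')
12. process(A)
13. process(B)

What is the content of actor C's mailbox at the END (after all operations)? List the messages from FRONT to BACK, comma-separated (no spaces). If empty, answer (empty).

Answer: resp

Derivation:
After 1 (send(from=A, to=B, msg='ok')): A:[] B:[ok] C:[]
After 2 (process(C)): A:[] B:[ok] C:[]
After 3 (send(from=B, to=A, msg='hello')): A:[hello] B:[ok] C:[]
After 4 (send(from=C, to=A, msg='start')): A:[hello,start] B:[ok] C:[]
After 5 (process(B)): A:[hello,start] B:[] C:[]
After 6 (send(from=C, to=A, msg='req')): A:[hello,start,req] B:[] C:[]
After 7 (send(from=B, to=C, msg='resp')): A:[hello,start,req] B:[] C:[resp]
After 8 (send(from=B, to=A, msg='tick')): A:[hello,start,req,tick] B:[] C:[resp]
After 9 (send(from=C, to=B, msg='ack')): A:[hello,start,req,tick] B:[ack] C:[resp]
After 10 (send(from=A, to=B, msg='stop')): A:[hello,start,req,tick] B:[ack,stop] C:[resp]
After 11 (send(from=A, to=B, msg='data')): A:[hello,start,req,tick] B:[ack,stop,data] C:[resp]
After 12 (process(A)): A:[start,req,tick] B:[ack,stop,data] C:[resp]
After 13 (process(B)): A:[start,req,tick] B:[stop,data] C:[resp]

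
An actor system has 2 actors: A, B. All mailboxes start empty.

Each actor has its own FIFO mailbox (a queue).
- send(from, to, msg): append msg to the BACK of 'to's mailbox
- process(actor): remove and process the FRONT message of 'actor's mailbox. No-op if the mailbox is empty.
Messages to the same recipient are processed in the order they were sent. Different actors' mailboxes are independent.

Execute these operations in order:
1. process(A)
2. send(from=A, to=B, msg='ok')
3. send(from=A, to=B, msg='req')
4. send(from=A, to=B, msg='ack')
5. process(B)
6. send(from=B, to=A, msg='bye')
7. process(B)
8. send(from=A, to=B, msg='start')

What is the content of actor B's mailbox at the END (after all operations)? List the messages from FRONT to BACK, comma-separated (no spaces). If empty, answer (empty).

Answer: ack,start

Derivation:
After 1 (process(A)): A:[] B:[]
After 2 (send(from=A, to=B, msg='ok')): A:[] B:[ok]
After 3 (send(from=A, to=B, msg='req')): A:[] B:[ok,req]
After 4 (send(from=A, to=B, msg='ack')): A:[] B:[ok,req,ack]
After 5 (process(B)): A:[] B:[req,ack]
After 6 (send(from=B, to=A, msg='bye')): A:[bye] B:[req,ack]
After 7 (process(B)): A:[bye] B:[ack]
After 8 (send(from=A, to=B, msg='start')): A:[bye] B:[ack,start]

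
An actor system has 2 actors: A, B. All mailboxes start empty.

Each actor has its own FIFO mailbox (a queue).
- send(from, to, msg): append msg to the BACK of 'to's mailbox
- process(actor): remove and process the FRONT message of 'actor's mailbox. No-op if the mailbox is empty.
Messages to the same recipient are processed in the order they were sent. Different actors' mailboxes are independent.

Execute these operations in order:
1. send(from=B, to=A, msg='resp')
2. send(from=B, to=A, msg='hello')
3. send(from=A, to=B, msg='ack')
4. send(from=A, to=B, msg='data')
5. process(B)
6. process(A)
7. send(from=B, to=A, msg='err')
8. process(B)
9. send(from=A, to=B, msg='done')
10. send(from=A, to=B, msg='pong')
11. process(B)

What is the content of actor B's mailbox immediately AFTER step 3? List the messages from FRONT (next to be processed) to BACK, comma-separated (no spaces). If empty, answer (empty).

After 1 (send(from=B, to=A, msg='resp')): A:[resp] B:[]
After 2 (send(from=B, to=A, msg='hello')): A:[resp,hello] B:[]
After 3 (send(from=A, to=B, msg='ack')): A:[resp,hello] B:[ack]

ack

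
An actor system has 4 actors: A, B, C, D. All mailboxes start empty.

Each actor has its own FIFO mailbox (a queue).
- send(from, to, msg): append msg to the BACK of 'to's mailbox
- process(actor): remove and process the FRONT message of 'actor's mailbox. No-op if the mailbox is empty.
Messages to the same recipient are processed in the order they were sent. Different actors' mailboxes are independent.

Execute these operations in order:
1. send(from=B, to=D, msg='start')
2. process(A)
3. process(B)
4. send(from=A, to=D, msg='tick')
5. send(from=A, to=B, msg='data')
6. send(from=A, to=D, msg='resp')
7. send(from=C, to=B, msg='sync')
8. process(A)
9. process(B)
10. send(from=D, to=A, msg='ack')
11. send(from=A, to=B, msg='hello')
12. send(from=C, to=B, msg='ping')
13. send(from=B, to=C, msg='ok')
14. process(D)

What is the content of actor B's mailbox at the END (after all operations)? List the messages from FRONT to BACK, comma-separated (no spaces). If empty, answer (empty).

Answer: sync,hello,ping

Derivation:
After 1 (send(from=B, to=D, msg='start')): A:[] B:[] C:[] D:[start]
After 2 (process(A)): A:[] B:[] C:[] D:[start]
After 3 (process(B)): A:[] B:[] C:[] D:[start]
After 4 (send(from=A, to=D, msg='tick')): A:[] B:[] C:[] D:[start,tick]
After 5 (send(from=A, to=B, msg='data')): A:[] B:[data] C:[] D:[start,tick]
After 6 (send(from=A, to=D, msg='resp')): A:[] B:[data] C:[] D:[start,tick,resp]
After 7 (send(from=C, to=B, msg='sync')): A:[] B:[data,sync] C:[] D:[start,tick,resp]
After 8 (process(A)): A:[] B:[data,sync] C:[] D:[start,tick,resp]
After 9 (process(B)): A:[] B:[sync] C:[] D:[start,tick,resp]
After 10 (send(from=D, to=A, msg='ack')): A:[ack] B:[sync] C:[] D:[start,tick,resp]
After 11 (send(from=A, to=B, msg='hello')): A:[ack] B:[sync,hello] C:[] D:[start,tick,resp]
After 12 (send(from=C, to=B, msg='ping')): A:[ack] B:[sync,hello,ping] C:[] D:[start,tick,resp]
After 13 (send(from=B, to=C, msg='ok')): A:[ack] B:[sync,hello,ping] C:[ok] D:[start,tick,resp]
After 14 (process(D)): A:[ack] B:[sync,hello,ping] C:[ok] D:[tick,resp]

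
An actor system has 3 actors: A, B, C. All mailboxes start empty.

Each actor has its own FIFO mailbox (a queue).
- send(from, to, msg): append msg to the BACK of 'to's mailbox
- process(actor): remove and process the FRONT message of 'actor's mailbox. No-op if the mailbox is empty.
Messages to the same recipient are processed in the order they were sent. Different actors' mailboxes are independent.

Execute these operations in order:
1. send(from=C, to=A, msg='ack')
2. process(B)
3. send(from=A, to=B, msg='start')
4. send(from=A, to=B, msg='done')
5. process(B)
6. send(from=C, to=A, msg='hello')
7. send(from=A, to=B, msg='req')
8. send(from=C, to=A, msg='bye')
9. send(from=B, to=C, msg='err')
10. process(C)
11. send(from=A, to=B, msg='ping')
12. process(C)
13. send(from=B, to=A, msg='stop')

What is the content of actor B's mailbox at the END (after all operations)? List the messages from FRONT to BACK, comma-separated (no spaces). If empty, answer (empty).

Answer: done,req,ping

Derivation:
After 1 (send(from=C, to=A, msg='ack')): A:[ack] B:[] C:[]
After 2 (process(B)): A:[ack] B:[] C:[]
After 3 (send(from=A, to=B, msg='start')): A:[ack] B:[start] C:[]
After 4 (send(from=A, to=B, msg='done')): A:[ack] B:[start,done] C:[]
After 5 (process(B)): A:[ack] B:[done] C:[]
After 6 (send(from=C, to=A, msg='hello')): A:[ack,hello] B:[done] C:[]
After 7 (send(from=A, to=B, msg='req')): A:[ack,hello] B:[done,req] C:[]
After 8 (send(from=C, to=A, msg='bye')): A:[ack,hello,bye] B:[done,req] C:[]
After 9 (send(from=B, to=C, msg='err')): A:[ack,hello,bye] B:[done,req] C:[err]
After 10 (process(C)): A:[ack,hello,bye] B:[done,req] C:[]
After 11 (send(from=A, to=B, msg='ping')): A:[ack,hello,bye] B:[done,req,ping] C:[]
After 12 (process(C)): A:[ack,hello,bye] B:[done,req,ping] C:[]
After 13 (send(from=B, to=A, msg='stop')): A:[ack,hello,bye,stop] B:[done,req,ping] C:[]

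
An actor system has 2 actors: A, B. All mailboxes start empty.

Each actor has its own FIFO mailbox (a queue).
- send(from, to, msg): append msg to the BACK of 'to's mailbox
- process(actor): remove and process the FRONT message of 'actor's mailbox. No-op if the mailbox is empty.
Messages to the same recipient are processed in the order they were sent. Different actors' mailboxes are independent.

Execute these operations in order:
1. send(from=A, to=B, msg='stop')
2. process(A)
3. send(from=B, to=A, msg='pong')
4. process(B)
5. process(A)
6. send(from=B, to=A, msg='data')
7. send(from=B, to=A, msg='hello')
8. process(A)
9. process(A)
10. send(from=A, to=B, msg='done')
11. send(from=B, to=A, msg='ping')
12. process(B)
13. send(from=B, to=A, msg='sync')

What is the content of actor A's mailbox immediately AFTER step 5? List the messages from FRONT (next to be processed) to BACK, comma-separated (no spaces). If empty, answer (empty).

After 1 (send(from=A, to=B, msg='stop')): A:[] B:[stop]
After 2 (process(A)): A:[] B:[stop]
After 3 (send(from=B, to=A, msg='pong')): A:[pong] B:[stop]
After 4 (process(B)): A:[pong] B:[]
After 5 (process(A)): A:[] B:[]

(empty)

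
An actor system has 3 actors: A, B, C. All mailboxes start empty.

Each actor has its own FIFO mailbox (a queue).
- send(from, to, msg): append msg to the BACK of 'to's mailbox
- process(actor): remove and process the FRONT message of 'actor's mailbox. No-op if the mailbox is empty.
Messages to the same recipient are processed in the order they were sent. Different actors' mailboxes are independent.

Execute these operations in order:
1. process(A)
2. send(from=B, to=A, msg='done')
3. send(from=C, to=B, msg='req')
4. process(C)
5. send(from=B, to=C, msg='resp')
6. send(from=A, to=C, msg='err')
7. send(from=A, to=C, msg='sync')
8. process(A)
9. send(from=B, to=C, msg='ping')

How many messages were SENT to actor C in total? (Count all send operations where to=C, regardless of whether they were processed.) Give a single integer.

After 1 (process(A)): A:[] B:[] C:[]
After 2 (send(from=B, to=A, msg='done')): A:[done] B:[] C:[]
After 3 (send(from=C, to=B, msg='req')): A:[done] B:[req] C:[]
After 4 (process(C)): A:[done] B:[req] C:[]
After 5 (send(from=B, to=C, msg='resp')): A:[done] B:[req] C:[resp]
After 6 (send(from=A, to=C, msg='err')): A:[done] B:[req] C:[resp,err]
After 7 (send(from=A, to=C, msg='sync')): A:[done] B:[req] C:[resp,err,sync]
After 8 (process(A)): A:[] B:[req] C:[resp,err,sync]
After 9 (send(from=B, to=C, msg='ping')): A:[] B:[req] C:[resp,err,sync,ping]

Answer: 4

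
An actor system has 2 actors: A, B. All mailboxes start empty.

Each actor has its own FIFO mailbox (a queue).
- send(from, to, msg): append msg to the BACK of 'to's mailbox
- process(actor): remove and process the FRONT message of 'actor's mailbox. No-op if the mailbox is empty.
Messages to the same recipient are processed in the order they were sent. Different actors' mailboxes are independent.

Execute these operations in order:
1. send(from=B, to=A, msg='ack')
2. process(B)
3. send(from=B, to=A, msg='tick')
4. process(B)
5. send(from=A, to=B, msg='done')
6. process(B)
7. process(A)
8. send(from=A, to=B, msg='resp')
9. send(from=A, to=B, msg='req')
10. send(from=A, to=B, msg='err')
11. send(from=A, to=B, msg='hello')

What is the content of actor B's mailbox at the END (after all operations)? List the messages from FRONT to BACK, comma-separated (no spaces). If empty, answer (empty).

After 1 (send(from=B, to=A, msg='ack')): A:[ack] B:[]
After 2 (process(B)): A:[ack] B:[]
After 3 (send(from=B, to=A, msg='tick')): A:[ack,tick] B:[]
After 4 (process(B)): A:[ack,tick] B:[]
After 5 (send(from=A, to=B, msg='done')): A:[ack,tick] B:[done]
After 6 (process(B)): A:[ack,tick] B:[]
After 7 (process(A)): A:[tick] B:[]
After 8 (send(from=A, to=B, msg='resp')): A:[tick] B:[resp]
After 9 (send(from=A, to=B, msg='req')): A:[tick] B:[resp,req]
After 10 (send(from=A, to=B, msg='err')): A:[tick] B:[resp,req,err]
After 11 (send(from=A, to=B, msg='hello')): A:[tick] B:[resp,req,err,hello]

Answer: resp,req,err,hello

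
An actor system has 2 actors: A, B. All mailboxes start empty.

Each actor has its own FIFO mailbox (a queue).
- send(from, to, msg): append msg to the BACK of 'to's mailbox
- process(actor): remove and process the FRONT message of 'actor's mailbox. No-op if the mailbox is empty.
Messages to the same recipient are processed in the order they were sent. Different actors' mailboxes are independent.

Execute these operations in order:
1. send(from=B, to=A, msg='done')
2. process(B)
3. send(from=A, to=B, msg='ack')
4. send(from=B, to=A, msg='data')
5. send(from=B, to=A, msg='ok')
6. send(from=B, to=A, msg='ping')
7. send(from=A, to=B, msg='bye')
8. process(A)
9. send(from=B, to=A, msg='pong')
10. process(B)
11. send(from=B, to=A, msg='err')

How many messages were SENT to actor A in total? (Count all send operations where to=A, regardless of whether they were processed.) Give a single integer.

Answer: 6

Derivation:
After 1 (send(from=B, to=A, msg='done')): A:[done] B:[]
After 2 (process(B)): A:[done] B:[]
After 3 (send(from=A, to=B, msg='ack')): A:[done] B:[ack]
After 4 (send(from=B, to=A, msg='data')): A:[done,data] B:[ack]
After 5 (send(from=B, to=A, msg='ok')): A:[done,data,ok] B:[ack]
After 6 (send(from=B, to=A, msg='ping')): A:[done,data,ok,ping] B:[ack]
After 7 (send(from=A, to=B, msg='bye')): A:[done,data,ok,ping] B:[ack,bye]
After 8 (process(A)): A:[data,ok,ping] B:[ack,bye]
After 9 (send(from=B, to=A, msg='pong')): A:[data,ok,ping,pong] B:[ack,bye]
After 10 (process(B)): A:[data,ok,ping,pong] B:[bye]
After 11 (send(from=B, to=A, msg='err')): A:[data,ok,ping,pong,err] B:[bye]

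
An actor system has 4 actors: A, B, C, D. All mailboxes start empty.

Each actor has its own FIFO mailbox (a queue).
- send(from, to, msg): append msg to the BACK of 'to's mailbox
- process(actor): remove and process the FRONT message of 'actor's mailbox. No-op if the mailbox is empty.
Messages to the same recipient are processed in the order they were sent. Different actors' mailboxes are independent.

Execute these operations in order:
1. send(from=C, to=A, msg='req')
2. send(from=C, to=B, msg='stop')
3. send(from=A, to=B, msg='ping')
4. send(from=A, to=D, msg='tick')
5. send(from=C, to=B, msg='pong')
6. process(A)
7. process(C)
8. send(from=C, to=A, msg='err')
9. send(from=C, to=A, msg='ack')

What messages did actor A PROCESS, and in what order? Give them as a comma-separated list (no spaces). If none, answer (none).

Answer: req

Derivation:
After 1 (send(from=C, to=A, msg='req')): A:[req] B:[] C:[] D:[]
After 2 (send(from=C, to=B, msg='stop')): A:[req] B:[stop] C:[] D:[]
After 3 (send(from=A, to=B, msg='ping')): A:[req] B:[stop,ping] C:[] D:[]
After 4 (send(from=A, to=D, msg='tick')): A:[req] B:[stop,ping] C:[] D:[tick]
After 5 (send(from=C, to=B, msg='pong')): A:[req] B:[stop,ping,pong] C:[] D:[tick]
After 6 (process(A)): A:[] B:[stop,ping,pong] C:[] D:[tick]
After 7 (process(C)): A:[] B:[stop,ping,pong] C:[] D:[tick]
After 8 (send(from=C, to=A, msg='err')): A:[err] B:[stop,ping,pong] C:[] D:[tick]
After 9 (send(from=C, to=A, msg='ack')): A:[err,ack] B:[stop,ping,pong] C:[] D:[tick]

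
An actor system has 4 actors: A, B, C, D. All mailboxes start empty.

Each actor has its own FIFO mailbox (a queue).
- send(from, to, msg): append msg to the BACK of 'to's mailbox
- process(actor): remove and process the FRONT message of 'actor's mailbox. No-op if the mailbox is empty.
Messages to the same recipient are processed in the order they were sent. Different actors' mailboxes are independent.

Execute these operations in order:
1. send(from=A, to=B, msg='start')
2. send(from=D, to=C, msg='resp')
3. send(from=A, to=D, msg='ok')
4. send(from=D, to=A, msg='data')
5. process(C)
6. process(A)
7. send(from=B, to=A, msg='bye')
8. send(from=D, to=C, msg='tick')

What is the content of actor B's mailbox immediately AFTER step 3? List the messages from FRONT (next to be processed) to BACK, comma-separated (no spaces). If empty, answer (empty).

After 1 (send(from=A, to=B, msg='start')): A:[] B:[start] C:[] D:[]
After 2 (send(from=D, to=C, msg='resp')): A:[] B:[start] C:[resp] D:[]
After 3 (send(from=A, to=D, msg='ok')): A:[] B:[start] C:[resp] D:[ok]

start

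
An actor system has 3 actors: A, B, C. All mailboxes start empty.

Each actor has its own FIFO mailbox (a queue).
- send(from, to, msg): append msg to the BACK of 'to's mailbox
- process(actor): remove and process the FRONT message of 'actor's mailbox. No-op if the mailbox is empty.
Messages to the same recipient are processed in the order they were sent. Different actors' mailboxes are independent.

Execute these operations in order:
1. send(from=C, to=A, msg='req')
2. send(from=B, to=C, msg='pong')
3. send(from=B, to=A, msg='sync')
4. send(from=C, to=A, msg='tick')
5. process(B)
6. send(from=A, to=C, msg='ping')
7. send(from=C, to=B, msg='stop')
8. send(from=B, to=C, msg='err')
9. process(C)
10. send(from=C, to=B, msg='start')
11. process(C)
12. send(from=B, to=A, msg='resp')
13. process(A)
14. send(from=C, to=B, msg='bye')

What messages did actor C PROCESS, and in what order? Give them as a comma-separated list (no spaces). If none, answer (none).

After 1 (send(from=C, to=A, msg='req')): A:[req] B:[] C:[]
After 2 (send(from=B, to=C, msg='pong')): A:[req] B:[] C:[pong]
After 3 (send(from=B, to=A, msg='sync')): A:[req,sync] B:[] C:[pong]
After 4 (send(from=C, to=A, msg='tick')): A:[req,sync,tick] B:[] C:[pong]
After 5 (process(B)): A:[req,sync,tick] B:[] C:[pong]
After 6 (send(from=A, to=C, msg='ping')): A:[req,sync,tick] B:[] C:[pong,ping]
After 7 (send(from=C, to=B, msg='stop')): A:[req,sync,tick] B:[stop] C:[pong,ping]
After 8 (send(from=B, to=C, msg='err')): A:[req,sync,tick] B:[stop] C:[pong,ping,err]
After 9 (process(C)): A:[req,sync,tick] B:[stop] C:[ping,err]
After 10 (send(from=C, to=B, msg='start')): A:[req,sync,tick] B:[stop,start] C:[ping,err]
After 11 (process(C)): A:[req,sync,tick] B:[stop,start] C:[err]
After 12 (send(from=B, to=A, msg='resp')): A:[req,sync,tick,resp] B:[stop,start] C:[err]
After 13 (process(A)): A:[sync,tick,resp] B:[stop,start] C:[err]
After 14 (send(from=C, to=B, msg='bye')): A:[sync,tick,resp] B:[stop,start,bye] C:[err]

Answer: pong,ping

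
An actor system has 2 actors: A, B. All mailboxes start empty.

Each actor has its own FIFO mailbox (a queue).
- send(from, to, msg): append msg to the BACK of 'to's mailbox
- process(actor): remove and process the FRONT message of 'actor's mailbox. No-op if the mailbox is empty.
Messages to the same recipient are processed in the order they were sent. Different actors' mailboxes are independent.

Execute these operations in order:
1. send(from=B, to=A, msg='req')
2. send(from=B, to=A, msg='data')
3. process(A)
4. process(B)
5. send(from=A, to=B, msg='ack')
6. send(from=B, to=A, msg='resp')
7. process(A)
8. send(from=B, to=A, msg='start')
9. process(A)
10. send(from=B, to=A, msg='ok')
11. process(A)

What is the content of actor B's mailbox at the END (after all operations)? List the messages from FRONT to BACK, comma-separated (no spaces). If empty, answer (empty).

After 1 (send(from=B, to=A, msg='req')): A:[req] B:[]
After 2 (send(from=B, to=A, msg='data')): A:[req,data] B:[]
After 3 (process(A)): A:[data] B:[]
After 4 (process(B)): A:[data] B:[]
After 5 (send(from=A, to=B, msg='ack')): A:[data] B:[ack]
After 6 (send(from=B, to=A, msg='resp')): A:[data,resp] B:[ack]
After 7 (process(A)): A:[resp] B:[ack]
After 8 (send(from=B, to=A, msg='start')): A:[resp,start] B:[ack]
After 9 (process(A)): A:[start] B:[ack]
After 10 (send(from=B, to=A, msg='ok')): A:[start,ok] B:[ack]
After 11 (process(A)): A:[ok] B:[ack]

Answer: ack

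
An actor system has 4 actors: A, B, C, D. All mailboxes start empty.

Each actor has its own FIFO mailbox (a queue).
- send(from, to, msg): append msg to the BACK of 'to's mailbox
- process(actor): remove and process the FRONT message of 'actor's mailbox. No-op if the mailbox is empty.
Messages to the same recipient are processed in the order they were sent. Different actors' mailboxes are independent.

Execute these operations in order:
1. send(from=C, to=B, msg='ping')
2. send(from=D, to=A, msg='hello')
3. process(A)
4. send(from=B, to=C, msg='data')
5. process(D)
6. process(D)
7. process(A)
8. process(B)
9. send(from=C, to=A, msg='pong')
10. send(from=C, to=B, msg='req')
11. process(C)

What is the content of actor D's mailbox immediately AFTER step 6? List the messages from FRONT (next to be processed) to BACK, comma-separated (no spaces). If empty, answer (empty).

After 1 (send(from=C, to=B, msg='ping')): A:[] B:[ping] C:[] D:[]
After 2 (send(from=D, to=A, msg='hello')): A:[hello] B:[ping] C:[] D:[]
After 3 (process(A)): A:[] B:[ping] C:[] D:[]
After 4 (send(from=B, to=C, msg='data')): A:[] B:[ping] C:[data] D:[]
After 5 (process(D)): A:[] B:[ping] C:[data] D:[]
After 6 (process(D)): A:[] B:[ping] C:[data] D:[]

(empty)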